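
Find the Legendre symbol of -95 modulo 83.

-1

Reduce the numerator: -95 ≡ 71 (mod 83), so (-95/83) = (71/83).
Both 71 ≡ 3 and 83 ≡ 3 (mod 4), so reciprocity gives (71/83) = -(83/71). Reduce: 83 ≡ 12 (mod 71). Now have -(12/71).
Factor out 2: 12 = 2^2·3. Since 71 ≡ 7 (mod 8), (2/71) = +1, and (2/71)^2 = +1. Now have -(3/71).
Both 3 ≡ 3 and 71 ≡ 3 (mod 4), so reciprocity gives (3/71) = -(71/3). Reduce: 71 ≡ 2 (mod 3). Now have (2/3).
Factor out 2: 2 = 2. Since 3 ≡ 3 (mod 8), (2/3) = -1. Now have -(1/3).
(1/3) = 1. Collecting the sign factors: -1.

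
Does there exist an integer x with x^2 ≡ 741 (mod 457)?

no

(741/457)
  = (284/457)    [741 ≡ 284 mod 457]
  = (71/457)    [457 ≡ 1 mod 8 ⇒ (2/457)^2 = +1]
  = (457/71)    [QR: 457 ≡ 1 mod 4, sign kept]
  = (31/71)    [457 ≡ 31 mod 71]
  = -(71/31)    [QR: both ≡ 3 mod 4, sign flips]
  = -(9/31)    [71 ≡ 9 mod 31]
  = -(31/9)    [QR: 9 ≡ 1 mod 4, sign kept]
  = -(4/9)    [31 ≡ 4 mod 9]
  = -(1/9)    [9 ≡ 1 mod 8 ⇒ (2/9)^2 = +1]
  = -1    [(1/9) = 1]
(741/457) = -1, and 457 is prime, so 741 is not a quadratic residue mod 457.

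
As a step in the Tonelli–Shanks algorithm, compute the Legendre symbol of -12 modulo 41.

Reduce the numerator: -12 ≡ 29 (mod 41), so (-12|41) = (29|41).
29 ≡ 1 (mod 4), so quadratic reciprocity gives (29|41) = (41|29). Reduce: 41 ≡ 12 (mod 29). Now have (12|29).
Factor out 2: 12 = 2^2·3. Since 29 ≡ 5 (mod 8), (2|29) = -1, and (2|29)^2 = +1. Now have (3|29).
29 ≡ 1 (mod 4), so quadratic reciprocity gives (3|29) = (29|3). Reduce: 29 ≡ 2 (mod 3). Now have (2|3).
Factor out 2: 2 = 2. Since 3 ≡ 3 (mod 8), (2|3) = -1. Now have -(1|3).
(1|3) = 1. Collecting the sign factors: -1.

-1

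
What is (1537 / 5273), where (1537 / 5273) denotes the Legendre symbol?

1537 ≡ 1 (mod 4), so quadratic reciprocity gives (1537 / 5273) = (5273 / 1537). Reduce: 5273 ≡ 662 (mod 1537). Now have (662 / 1537).
Factor out 2: 662 = 2·331. Since 1537 ≡ 1 (mod 8), (2 / 1537) = +1. Now have (331 / 1537).
1537 ≡ 1 (mod 4), so quadratic reciprocity gives (331 / 1537) = (1537 / 331). Reduce: 1537 ≡ 213 (mod 331). Now have (213 / 331).
213 ≡ 1 (mod 4), so quadratic reciprocity gives (213 / 331) = (331 / 213). Reduce: 331 ≡ 118 (mod 213). Now have (118 / 213).
Factor out 2: 118 = 2·59. Since 213 ≡ 5 (mod 8), (2 / 213) = -1. Now have -(59 / 213).
213 ≡ 1 (mod 4), so quadratic reciprocity gives (59 / 213) = (213 / 59). Reduce: 213 ≡ 36 (mod 59). Now have -(36 / 59).
Factor out 2: 36 = 2^2·9. Since 59 ≡ 3 (mod 8), (2 / 59) = -1, and (2 / 59)^2 = +1. Now have -(9 / 59).
9 ≡ 1 (mod 4), so quadratic reciprocity gives (9 / 59) = (59 / 9). Reduce: 59 ≡ 5 (mod 9). Now have -(5 / 9).
5 ≡ 1 (mod 4), so quadratic reciprocity gives (5 / 9) = (9 / 5). Reduce: 9 ≡ 4 (mod 5). Now have -(4 / 5).
Factor out 2: 4 = 2^2. Since 5 ≡ 5 (mod 8), (2 / 5) = -1, and (2 / 5)^2 = +1. Now have -(1 / 5).
(1 / 5) = 1. Collecting the sign factors: -1.

-1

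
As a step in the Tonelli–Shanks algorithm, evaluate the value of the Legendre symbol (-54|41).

Pull out -1: (-54|41) = (-1|41)·(54|41). Since 41 ≡ 1 (mod 4), (-1|41) = +1. Now have (54|41).
Reduce the numerator: 54 ≡ 13 (mod 41), so (54|41) = (13|41).
13 ≡ 1 (mod 4), so quadratic reciprocity gives (13|41) = (41|13). Reduce: 41 ≡ 2 (mod 13). Now have (2|13).
Factor out 2: 2 = 2. Since 13 ≡ 5 (mod 8), (2|13) = -1. Now have -(1|13).
(1|13) = 1. Collecting the sign factors: -1.

-1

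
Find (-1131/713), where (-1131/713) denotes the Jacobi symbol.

Reduce the numerator: -1131 ≡ 295 (mod 713), so (-1131/713) = (295/713).
713 ≡ 1 (mod 4), so quadratic reciprocity gives (295/713) = (713/295). Reduce: 713 ≡ 123 (mod 295). Now have (123/295).
Both 123 ≡ 3 and 295 ≡ 3 (mod 4), so reciprocity gives (123/295) = -(295/123). Reduce: 295 ≡ 49 (mod 123). Now have -(49/123).
49 ≡ 1 (mod 4), so quadratic reciprocity gives (49/123) = (123/49). Reduce: 123 ≡ 25 (mod 49). Now have -(25/49).
25 ≡ 1 (mod 4), so quadratic reciprocity gives (25/49) = (49/25). Reduce: 49 ≡ 24 (mod 25). Now have -(24/25).
Factor out 2: 24 = 2^3·3. Since 25 ≡ 1 (mod 8), (2/25) = +1, and (2/25)^3 = +1. Now have -(3/25).
25 ≡ 1 (mod 4), so quadratic reciprocity gives (3/25) = (25/3). Reduce: 25 ≡ 1 (mod 3). Now have -(1/3).
(1/3) = 1. Collecting the sign factors: -1.

-1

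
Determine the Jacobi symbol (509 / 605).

1

(509 / 605)
  = (605 / 509)    [QR: 509 ≡ 1 mod 4, sign kept]
  = (96 / 509)    [605 ≡ 96 mod 509]
  = -(3 / 509)    [509 ≡ 5 mod 8 ⇒ (2 / 509)^5 = -1]
  = -(509 / 3)    [QR: 509 ≡ 1 mod 4, sign kept]
  = -(2 / 3)    [509 ≡ 2 mod 3]
  = (1 / 3)    [3 ≡ 3 mod 8 ⇒ (2 / 3) = -1]
  = 1    [(1 / 3) = 1]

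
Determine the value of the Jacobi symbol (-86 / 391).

1

Pull out -1: (-86 / 391) = (-1 / 391)·(86 / 391). Since 391 ≡ 3 (mod 4), (-1 / 391) = -1. Now have -(86 / 391).
Factor out 2: 86 = 2·43. Since 391 ≡ 7 (mod 8), (2 / 391) = +1. Now have -(43 / 391).
Both 43 ≡ 3 and 391 ≡ 3 (mod 4), so reciprocity gives (43 / 391) = -(391 / 43). Reduce: 391 ≡ 4 (mod 43). Now have (4 / 43).
Factor out 2: 4 = 2^2. Since 43 ≡ 3 (mod 8), (2 / 43) = -1, and (2 / 43)^2 = +1. Now have (1 / 43).
(1 / 43) = 1. Collecting the sign factors: 1.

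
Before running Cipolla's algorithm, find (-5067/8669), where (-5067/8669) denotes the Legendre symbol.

-1

(-5067/8669)
  = (3602/8669)    [-5067 ≡ 3602 mod 8669]
  = -(1801/8669)    [8669 ≡ 5 mod 8 ⇒ (2/8669) = -1]
  = -(8669/1801)    [QR: 1801 ≡ 1 mod 4, sign kept]
  = -(1465/1801)    [8669 ≡ 1465 mod 1801]
  = -(1801/1465)    [QR: 1465 ≡ 1 mod 4, sign kept]
  = -(336/1465)    [1801 ≡ 336 mod 1465]
  = -(21/1465)    [1465 ≡ 1 mod 8 ⇒ (2/1465)^4 = +1]
  = -(1465/21)    [QR: 21 ≡ 1 mod 4, sign kept]
  = -(16/21)    [1465 ≡ 16 mod 21]
  = -(1/21)    [21 ≡ 5 mod 8 ⇒ (2/21)^4 = +1]
  = -1    [(1/21) = 1]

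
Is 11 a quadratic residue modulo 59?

no

(11/59)
  = -(59/11)    [QR: both ≡ 3 mod 4, sign flips]
  = -(4/11)    [59 ≡ 4 mod 11]
  = -(1/11)    [11 ≡ 3 mod 8 ⇒ (2/11)^2 = +1]
  = -1    [(1/11) = 1]
(11/59) = -1, and 59 is prime, so 11 is not a quadratic residue mod 59.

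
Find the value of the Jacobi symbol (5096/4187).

-1

Reduce the numerator: 5096 ≡ 909 (mod 4187), so (5096/4187) = (909/4187).
909 ≡ 1 (mod 4), so quadratic reciprocity gives (909/4187) = (4187/909). Reduce: 4187 ≡ 551 (mod 909). Now have (551/909).
909 ≡ 1 (mod 4), so quadratic reciprocity gives (551/909) = (909/551). Reduce: 909 ≡ 358 (mod 551). Now have (358/551).
Factor out 2: 358 = 2·179. Since 551 ≡ 7 (mod 8), (2/551) = +1. Now have (179/551).
Both 179 ≡ 3 and 551 ≡ 3 (mod 4), so reciprocity gives (179/551) = -(551/179). Reduce: 551 ≡ 14 (mod 179). Now have -(14/179).
Factor out 2: 14 = 2·7. Since 179 ≡ 3 (mod 8), (2/179) = -1. Now have (7/179).
Both 7 ≡ 3 and 179 ≡ 3 (mod 4), so reciprocity gives (7/179) = -(179/7). Reduce: 179 ≡ 4 (mod 7). Now have -(4/7).
Factor out 2: 4 = 2^2. Since 7 ≡ 7 (mod 8), (2/7) = +1, and (2/7)^2 = +1. Now have -(1/7).
(1/7) = 1. Collecting the sign factors: -1.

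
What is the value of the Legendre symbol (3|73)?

1

73 ≡ 1 (mod 4), so quadratic reciprocity gives (3|73) = (73|3). Reduce: 73 ≡ 1 (mod 3). Now have (1|3).
(1|3) = 1. Collecting the sign factors: 1.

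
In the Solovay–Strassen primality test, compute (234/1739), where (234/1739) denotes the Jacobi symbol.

-1

Factor out 2: 234 = 2·117. Since 1739 ≡ 3 (mod 8), (2/1739) = -1. Now have -(117/1739).
117 ≡ 1 (mod 4), so quadratic reciprocity gives (117/1739) = (1739/117). Reduce: 1739 ≡ 101 (mod 117). Now have -(101/117).
101 ≡ 1 (mod 4), so quadratic reciprocity gives (101/117) = (117/101). Reduce: 117 ≡ 16 (mod 101). Now have -(16/101).
Factor out 2: 16 = 2^4. Since 101 ≡ 5 (mod 8), (2/101) = -1, and (2/101)^4 = +1. Now have -(1/101).
(1/101) = 1. Collecting the sign factors: -1.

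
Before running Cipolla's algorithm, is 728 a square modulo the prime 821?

yes

Factor out 2: 728 = 2^3·91. Since 821 ≡ 5 (mod 8), (2/821) = -1, and (2/821)^3 = -1. Now have -(91/821).
821 ≡ 1 (mod 4), so quadratic reciprocity gives (91/821) = (821/91). Reduce: 821 ≡ 2 (mod 91). Now have -(2/91).
Factor out 2: 2 = 2. Since 91 ≡ 3 (mod 8), (2/91) = -1. Now have (1/91).
(1/91) = 1. Collecting the sign factors: 1.
The Legendre symbol is 1, so x^2 ≡ 728 (mod 821) has solution.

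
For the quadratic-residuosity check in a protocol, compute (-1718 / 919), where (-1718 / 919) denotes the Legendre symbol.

-1

(-1718 / 919)
  = (120 / 919)    [-1718 ≡ 120 mod 919]
  = (15 / 919)    [919 ≡ 7 mod 8 ⇒ (2 / 919)^3 = +1]
  = -(919 / 15)    [QR: both ≡ 3 mod 4, sign flips]
  = -(4 / 15)    [919 ≡ 4 mod 15]
  = -(1 / 15)    [15 ≡ 7 mod 8 ⇒ (2 / 15)^2 = +1]
  = -1    [(1 / 15) = 1]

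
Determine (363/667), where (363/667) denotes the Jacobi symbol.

Both 363 ≡ 3 and 667 ≡ 3 (mod 4), so reciprocity gives (363/667) = -(667/363). Reduce: 667 ≡ 304 (mod 363). Now have -(304/363).
Factor out 2: 304 = 2^4·19. Since 363 ≡ 3 (mod 8), (2/363) = -1, and (2/363)^4 = +1. Now have -(19/363).
Both 19 ≡ 3 and 363 ≡ 3 (mod 4), so reciprocity gives (19/363) = -(363/19). Reduce: 363 ≡ 2 (mod 19). Now have (2/19).
Factor out 2: 2 = 2. Since 19 ≡ 3 (mod 8), (2/19) = -1. Now have -(1/19).
(1/19) = 1. Collecting the sign factors: -1.

-1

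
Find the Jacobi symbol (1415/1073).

Reduce the numerator: 1415 ≡ 342 (mod 1073), so (1415/1073) = (342/1073).
Factor out 2: 342 = 2·171. Since 1073 ≡ 1 (mod 8), (2/1073) = +1. Now have (171/1073).
1073 ≡ 1 (mod 4), so quadratic reciprocity gives (171/1073) = (1073/171). Reduce: 1073 ≡ 47 (mod 171). Now have (47/171).
Both 47 ≡ 3 and 171 ≡ 3 (mod 4), so reciprocity gives (47/171) = -(171/47). Reduce: 171 ≡ 30 (mod 47). Now have -(30/47).
Factor out 2: 30 = 2·15. Since 47 ≡ 7 (mod 8), (2/47) = +1. Now have -(15/47).
Both 15 ≡ 3 and 47 ≡ 3 (mod 4), so reciprocity gives (15/47) = -(47/15). Reduce: 47 ≡ 2 (mod 15). Now have (2/15).
Factor out 2: 2 = 2. Since 15 ≡ 7 (mod 8), (2/15) = +1. Now have (1/15).
(1/15) = 1. Collecting the sign factors: 1.

1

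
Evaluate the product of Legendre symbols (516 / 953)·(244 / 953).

By multiplicativity, (516·244 / 953) = (516 / 953)·(244 / 953).
First factor (516 / 953):
(516 / 953)
  = (129 / 953)    [953 ≡ 1 mod 8 ⇒ (2 / 953)^2 = +1]
  = (953 / 129)    [QR: 129 ≡ 1 mod 4, sign kept]
  = (50 / 129)    [953 ≡ 50 mod 129]
  = (25 / 129)    [129 ≡ 1 mod 8 ⇒ (2 / 129) = +1]
  = (129 / 25)    [QR: 25 ≡ 1 mod 4, sign kept]
  = (4 / 25)    [129 ≡ 4 mod 25]
  = (1 / 25)    [25 ≡ 1 mod 8 ⇒ (2 / 25)^2 = +1]
  = 1    [(1 / 25) = 1]
Second factor (244 / 953):
(244 / 953)
  = (61 / 953)    [953 ≡ 1 mod 8 ⇒ (2 / 953)^2 = +1]
  = (953 / 61)    [QR: 61 ≡ 1 mod 4, sign kept]
  = (38 / 61)    [953 ≡ 38 mod 61]
  = -(19 / 61)    [61 ≡ 5 mod 8 ⇒ (2 / 61) = -1]
  = -(61 / 19)    [QR: 61 ≡ 1 mod 4, sign kept]
  = -(4 / 19)    [61 ≡ 4 mod 19]
  = -(1 / 19)    [19 ≡ 3 mod 8 ⇒ (2 / 19)^2 = +1]
  = -1    [(1 / 19) = 1]
Product: (1)·(-1) = -1.

-1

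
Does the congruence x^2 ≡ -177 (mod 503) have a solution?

no

(-177/503)
  = -(177/503)    [503 ≡ 3 mod 4 ⇒ (-1/503) = -1]
  = -(503/177)    [QR: 177 ≡ 1 mod 4, sign kept]
  = -(149/177)    [503 ≡ 149 mod 177]
  = -(177/149)    [QR: 149 ≡ 1 mod 4, sign kept]
  = -(28/149)    [177 ≡ 28 mod 149]
  = -(7/149)    [149 ≡ 5 mod 8 ⇒ (2/149)^2 = +1]
  = -(149/7)    [QR: 149 ≡ 1 mod 4, sign kept]
  = -(2/7)    [149 ≡ 2 mod 7]
  = -(1/7)    [7 ≡ 7 mod 8 ⇒ (2/7) = +1]
  = -1    [(1/7) = 1]
The Legendre symbol is -1, so x^2 ≡ -177 (mod 503) has no solution.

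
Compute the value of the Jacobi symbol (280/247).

1

(280/247)
  = (33/247)    [280 ≡ 33 mod 247]
  = (247/33)    [QR: 33 ≡ 1 mod 4, sign kept]
  = (16/33)    [247 ≡ 16 mod 33]
  = (1/33)    [33 ≡ 1 mod 8 ⇒ (2/33)^4 = +1]
  = 1    [(1/33) = 1]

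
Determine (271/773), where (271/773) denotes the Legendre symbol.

-1

773 ≡ 1 (mod 4), so quadratic reciprocity gives (271/773) = (773/271). Reduce: 773 ≡ 231 (mod 271). Now have (231/271).
Both 231 ≡ 3 and 271 ≡ 3 (mod 4), so reciprocity gives (231/271) = -(271/231). Reduce: 271 ≡ 40 (mod 231). Now have -(40/231).
Factor out 2: 40 = 2^3·5. Since 231 ≡ 7 (mod 8), (2/231) = +1, and (2/231)^3 = +1. Now have -(5/231).
5 ≡ 1 (mod 4), so quadratic reciprocity gives (5/231) = (231/5). Reduce: 231 ≡ 1 (mod 5). Now have -(1/5).
(1/5) = 1. Collecting the sign factors: -1.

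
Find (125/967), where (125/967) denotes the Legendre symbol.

-1

(125/967)
  = (967/125)    [QR: 125 ≡ 1 mod 4, sign kept]
  = (92/125)    [967 ≡ 92 mod 125]
  = (23/125)    [125 ≡ 5 mod 8 ⇒ (2/125)^2 = +1]
  = (125/23)    [QR: 125 ≡ 1 mod 4, sign kept]
  = (10/23)    [125 ≡ 10 mod 23]
  = (5/23)    [23 ≡ 7 mod 8 ⇒ (2/23) = +1]
  = (23/5)    [QR: 5 ≡ 1 mod 4, sign kept]
  = (3/5)    [23 ≡ 3 mod 5]
  = (5/3)    [QR: 5 ≡ 1 mod 4, sign kept]
  = (2/3)    [5 ≡ 2 mod 3]
  = -(1/3)    [3 ≡ 3 mod 8 ⇒ (2/3) = -1]
  = -1    [(1/3) = 1]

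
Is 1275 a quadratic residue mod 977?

no

(1275|977)
  = (298|977)    [1275 ≡ 298 mod 977]
  = (149|977)    [977 ≡ 1 mod 8 ⇒ (2|977) = +1]
  = (977|149)    [QR: 149 ≡ 1 mod 4, sign kept]
  = (83|149)    [977 ≡ 83 mod 149]
  = (149|83)    [QR: 149 ≡ 1 mod 4, sign kept]
  = (66|83)    [149 ≡ 66 mod 83]
  = -(33|83)    [83 ≡ 3 mod 8 ⇒ (2|83) = -1]
  = -(83|33)    [QR: 33 ≡ 1 mod 4, sign kept]
  = -(17|33)    [83 ≡ 17 mod 33]
  = -(33|17)    [QR: 17 ≡ 1 mod 4, sign kept]
  = -(16|17)    [33 ≡ 16 mod 17]
  = -(1|17)    [17 ≡ 1 mod 8 ⇒ (2|17)^4 = +1]
  = -1    [(1|17) = 1]
The Legendre symbol is -1, so x^2 ≡ 1275 (mod 977) has no solution.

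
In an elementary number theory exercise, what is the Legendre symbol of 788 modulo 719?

-1

(788|719)
  = (69|719)    [788 ≡ 69 mod 719]
  = (719|69)    [QR: 69 ≡ 1 mod 4, sign kept]
  = (29|69)    [719 ≡ 29 mod 69]
  = (69|29)    [QR: 29 ≡ 1 mod 4, sign kept]
  = (11|29)    [69 ≡ 11 mod 29]
  = (29|11)    [QR: 29 ≡ 1 mod 4, sign kept]
  = (7|11)    [29 ≡ 7 mod 11]
  = -(11|7)    [QR: both ≡ 3 mod 4, sign flips]
  = -(4|7)    [11 ≡ 4 mod 7]
  = -(1|7)    [7 ≡ 7 mod 8 ⇒ (2|7)^2 = +1]
  = -1    [(1|7) = 1]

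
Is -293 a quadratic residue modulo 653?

(-293|653)
  = (293|653)    [653 ≡ 1 mod 4 ⇒ (-1|653) = +1]
  = (653|293)    [QR: 293 ≡ 1 mod 4, sign kept]
  = (67|293)    [653 ≡ 67 mod 293]
  = (293|67)    [QR: 293 ≡ 1 mod 4, sign kept]
  = (25|67)    [293 ≡ 25 mod 67]
  = (67|25)    [QR: 25 ≡ 1 mod 4, sign kept]
  = (17|25)    [67 ≡ 17 mod 25]
  = (25|17)    [QR: 17 ≡ 1 mod 4, sign kept]
  = (8|17)    [25 ≡ 8 mod 17]
  = (1|17)    [17 ≡ 1 mod 8 ⇒ (2|17)^3 = +1]
  = 1    [(1|17) = 1]
(-293|653) = 1, and 653 is prime, so -293 is a quadratic residue mod 653.

yes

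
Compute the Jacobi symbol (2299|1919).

0

Reduce the numerator: 2299 ≡ 380 (mod 1919), so (2299|1919) = (380|1919).
Factor out 2: 380 = 2^2·95. Since 1919 ≡ 7 (mod 8), (2|1919) = +1, and (2|1919)^2 = +1. Now have (95|1919).
Both 95 ≡ 3 and 1919 ≡ 3 (mod 4), so reciprocity gives (95|1919) = -(1919|95). Reduce: 1919 ≡ 19 (mod 95). Now have -(19|95).
Both 19 ≡ 3 and 95 ≡ 3 (mod 4), so reciprocity gives (19|95) = -(95|19). Reduce: 95 ≡ 0 (mod 19). Now have (0|19).
The numerator is now 0 with denominator 19 > 1: the symbol is 0.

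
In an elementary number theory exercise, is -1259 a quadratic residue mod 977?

no

Pull out -1: (-1259/977) = (-1/977)·(1259/977). Since 977 ≡ 1 (mod 4), (-1/977) = +1. Now have (1259/977).
Reduce the numerator: 1259 ≡ 282 (mod 977), so (1259/977) = (282/977).
Factor out 2: 282 = 2·141. Since 977 ≡ 1 (mod 8), (2/977) = +1. Now have (141/977).
141 ≡ 1 (mod 4), so quadratic reciprocity gives (141/977) = (977/141). Reduce: 977 ≡ 131 (mod 141). Now have (131/141).
141 ≡ 1 (mod 4), so quadratic reciprocity gives (131/141) = (141/131). Reduce: 141 ≡ 10 (mod 131). Now have (10/131).
Factor out 2: 10 = 2·5. Since 131 ≡ 3 (mod 8), (2/131) = -1. Now have -(5/131).
5 ≡ 1 (mod 4), so quadratic reciprocity gives (5/131) = (131/5). Reduce: 131 ≡ 1 (mod 5). Now have -(1/5).
(1/5) = 1. Collecting the sign factors: -1.
(-1259/977) = -1, and 977 is prime, so -1259 is not a quadratic residue mod 977.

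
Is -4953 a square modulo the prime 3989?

yes

(-4953/3989)
  = (3025/3989)    [-4953 ≡ 3025 mod 3989]
  = (3989/3025)    [QR: 3025 ≡ 1 mod 4, sign kept]
  = (964/3025)    [3989 ≡ 964 mod 3025]
  = (241/3025)    [3025 ≡ 1 mod 8 ⇒ (2/3025)^2 = +1]
  = (3025/241)    [QR: 241 ≡ 1 mod 4, sign kept]
  = (133/241)    [3025 ≡ 133 mod 241]
  = (241/133)    [QR: 133 ≡ 1 mod 4, sign kept]
  = (108/133)    [241 ≡ 108 mod 133]
  = (27/133)    [133 ≡ 5 mod 8 ⇒ (2/133)^2 = +1]
  = (133/27)    [QR: 133 ≡ 1 mod 4, sign kept]
  = (25/27)    [133 ≡ 25 mod 27]
  = (27/25)    [QR: 25 ≡ 1 mod 4, sign kept]
  = (2/25)    [27 ≡ 2 mod 25]
  = (1/25)    [25 ≡ 1 mod 8 ⇒ (2/25) = +1]
  = 1    [(1/25) = 1]
The Legendre symbol is 1, so x^2 ≡ -4953 (mod 3989) has solution.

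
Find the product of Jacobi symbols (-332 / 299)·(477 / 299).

1

By multiplicativity, (-332·477 / 299) = (-332 / 299)·(477 / 299).
First factor (-332 / 299):
(-332 / 299)
  = (266 / 299)    [-332 ≡ 266 mod 299]
  = -(133 / 299)    [299 ≡ 3 mod 8 ⇒ (2 / 299) = -1]
  = -(299 / 133)    [QR: 133 ≡ 1 mod 4, sign kept]
  = -(33 / 133)    [299 ≡ 33 mod 133]
  = -(133 / 33)    [QR: 33 ≡ 1 mod 4, sign kept]
  = -(1 / 33)    [133 ≡ 1 mod 33]
  = -1    [(1 / 33) = 1]
Second factor (477 / 299):
(477 / 299)
  = (178 / 299)    [477 ≡ 178 mod 299]
  = -(89 / 299)    [299 ≡ 3 mod 8 ⇒ (2 / 299) = -1]
  = -(299 / 89)    [QR: 89 ≡ 1 mod 4, sign kept]
  = -(32 / 89)    [299 ≡ 32 mod 89]
  = -(1 / 89)    [89 ≡ 1 mod 8 ⇒ (2 / 89)^5 = +1]
  = -1    [(1 / 89) = 1]
Product: (-1)·(-1) = 1.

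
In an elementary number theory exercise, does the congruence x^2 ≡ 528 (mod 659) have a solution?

Factor out 2: 528 = 2^4·33. Since 659 ≡ 3 (mod 8), (2|659) = -1, and (2|659)^4 = +1. Now have (33|659).
33 ≡ 1 (mod 4), so quadratic reciprocity gives (33|659) = (659|33). Reduce: 659 ≡ 32 (mod 33). Now have (32|33).
Factor out 2: 32 = 2^5. Since 33 ≡ 1 (mod 8), (2|33) = +1, and (2|33)^5 = +1. Now have (1|33).
(1|33) = 1. Collecting the sign factors: 1.
(528|659) = 1, and 659 is prime, so 528 is a quadratic residue mod 659.

yes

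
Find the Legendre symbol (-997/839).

1

Reduce the numerator: -997 ≡ 681 (mod 839), so (-997/839) = (681/839).
681 ≡ 1 (mod 4), so quadratic reciprocity gives (681/839) = (839/681). Reduce: 839 ≡ 158 (mod 681). Now have (158/681).
Factor out 2: 158 = 2·79. Since 681 ≡ 1 (mod 8), (2/681) = +1. Now have (79/681).
681 ≡ 1 (mod 4), so quadratic reciprocity gives (79/681) = (681/79). Reduce: 681 ≡ 49 (mod 79). Now have (49/79).
49 ≡ 1 (mod 4), so quadratic reciprocity gives (49/79) = (79/49). Reduce: 79 ≡ 30 (mod 49). Now have (30/49).
Factor out 2: 30 = 2·15. Since 49 ≡ 1 (mod 8), (2/49) = +1. Now have (15/49).
49 ≡ 1 (mod 4), so quadratic reciprocity gives (15/49) = (49/15). Reduce: 49 ≡ 4 (mod 15). Now have (4/15).
Factor out 2: 4 = 2^2. Since 15 ≡ 7 (mod 8), (2/15) = +1, and (2/15)^2 = +1. Now have (1/15).
(1/15) = 1. Collecting the sign factors: 1.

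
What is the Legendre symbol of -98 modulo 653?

Reduce the numerator: -98 ≡ 555 (mod 653), so (-98 / 653) = (555 / 653).
653 ≡ 1 (mod 4), so quadratic reciprocity gives (555 / 653) = (653 / 555). Reduce: 653 ≡ 98 (mod 555). Now have (98 / 555).
Factor out 2: 98 = 2·49. Since 555 ≡ 3 (mod 8), (2 / 555) = -1. Now have -(49 / 555).
49 ≡ 1 (mod 4), so quadratic reciprocity gives (49 / 555) = (555 / 49). Reduce: 555 ≡ 16 (mod 49). Now have -(16 / 49).
Factor out 2: 16 = 2^4. Since 49 ≡ 1 (mod 8), (2 / 49) = +1, and (2 / 49)^4 = +1. Now have -(1 / 49).
(1 / 49) = 1. Collecting the sign factors: -1.

-1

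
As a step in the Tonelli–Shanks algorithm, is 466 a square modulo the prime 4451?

(466/4451)
  = -(233/4451)    [4451 ≡ 3 mod 8 ⇒ (2/4451) = -1]
  = -(4451/233)    [QR: 233 ≡ 1 mod 4, sign kept]
  = -(24/233)    [4451 ≡ 24 mod 233]
  = -(3/233)    [233 ≡ 1 mod 8 ⇒ (2/233)^3 = +1]
  = -(233/3)    [QR: 233 ≡ 1 mod 4, sign kept]
  = -(2/3)    [233 ≡ 2 mod 3]
  = (1/3)    [3 ≡ 3 mod 8 ⇒ (2/3) = -1]
  = 1    [(1/3) = 1]
The Legendre symbol is 1, so x^2 ≡ 466 (mod 4451) has solution.

yes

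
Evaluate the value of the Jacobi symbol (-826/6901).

1

(-826/6901)
  = (826/6901)    [6901 ≡ 1 mod 4 ⇒ (-1/6901) = +1]
  = -(413/6901)    [6901 ≡ 5 mod 8 ⇒ (2/6901) = -1]
  = -(6901/413)    [QR: 413 ≡ 1 mod 4, sign kept]
  = -(293/413)    [6901 ≡ 293 mod 413]
  = -(413/293)    [QR: 293 ≡ 1 mod 4, sign kept]
  = -(120/293)    [413 ≡ 120 mod 293]
  = (15/293)    [293 ≡ 5 mod 8 ⇒ (2/293)^3 = -1]
  = (293/15)    [QR: 293 ≡ 1 mod 4, sign kept]
  = (8/15)    [293 ≡ 8 mod 15]
  = (1/15)    [15 ≡ 7 mod 8 ⇒ (2/15)^3 = +1]
  = 1    [(1/15) = 1]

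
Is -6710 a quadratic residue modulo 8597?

no

(-6710/8597)
  = (1887/8597)    [-6710 ≡ 1887 mod 8597]
  = (8597/1887)    [QR: 8597 ≡ 1 mod 4, sign kept]
  = (1049/1887)    [8597 ≡ 1049 mod 1887]
  = (1887/1049)    [QR: 1049 ≡ 1 mod 4, sign kept]
  = (838/1049)    [1887 ≡ 838 mod 1049]
  = (419/1049)    [1049 ≡ 1 mod 8 ⇒ (2/1049) = +1]
  = (1049/419)    [QR: 1049 ≡ 1 mod 4, sign kept]
  = (211/419)    [1049 ≡ 211 mod 419]
  = -(419/211)    [QR: both ≡ 3 mod 4, sign flips]
  = -(208/211)    [419 ≡ 208 mod 211]
  = -(13/211)    [211 ≡ 3 mod 8 ⇒ (2/211)^4 = +1]
  = -(211/13)    [QR: 13 ≡ 1 mod 4, sign kept]
  = -(3/13)    [211 ≡ 3 mod 13]
  = -(13/3)    [QR: 13 ≡ 1 mod 4, sign kept]
  = -(1/3)    [13 ≡ 1 mod 3]
  = -1    [(1/3) = 1]
(-6710/8597) = -1, and 8597 is prime, so -6710 is not a quadratic residue mod 8597.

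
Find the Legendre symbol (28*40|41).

-1

By multiplicativity, (28·40|41) = (28|41)·(40|41).
First factor (28|41):
Factor out 2: 28 = 2^2·7. Since 41 ≡ 1 (mod 8), (2|41) = +1, and (2|41)^2 = +1. Now have (7|41).
41 ≡ 1 (mod 4), so quadratic reciprocity gives (7|41) = (41|7). Reduce: 41 ≡ 6 (mod 7). Now have (6|7).
Factor out 2: 6 = 2·3. Since 7 ≡ 7 (mod 8), (2|7) = +1. Now have (3|7).
Both 3 ≡ 3 and 7 ≡ 3 (mod 4), so reciprocity gives (3|7) = -(7|3). Reduce: 7 ≡ 1 (mod 3). Now have -(1|3).
(1|3) = 1. Collecting the sign factors: -1.
Second factor (40|41):
Factor out 2: 40 = 2^3·5. Since 41 ≡ 1 (mod 8), (2|41) = +1, and (2|41)^3 = +1. Now have (5|41).
5 ≡ 1 (mod 4), so quadratic reciprocity gives (5|41) = (41|5). Reduce: 41 ≡ 1 (mod 5). Now have (1|5).
(1|5) = 1. Collecting the sign factors: 1.
Product: (-1)·(1) = -1.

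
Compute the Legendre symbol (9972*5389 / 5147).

-1

By multiplicativity, (9972·5389 / 5147) = (9972 / 5147)·(5389 / 5147).
First factor (9972 / 5147):
(9972 / 5147)
  = (4825 / 5147)    [9972 ≡ 4825 mod 5147]
  = (5147 / 4825)    [QR: 4825 ≡ 1 mod 4, sign kept]
  = (322 / 4825)    [5147 ≡ 322 mod 4825]
  = (161 / 4825)    [4825 ≡ 1 mod 8 ⇒ (2 / 4825) = +1]
  = (4825 / 161)    [QR: 161 ≡ 1 mod 4, sign kept]
  = (156 / 161)    [4825 ≡ 156 mod 161]
  = (39 / 161)    [161 ≡ 1 mod 8 ⇒ (2 / 161)^2 = +1]
  = (161 / 39)    [QR: 161 ≡ 1 mod 4, sign kept]
  = (5 / 39)    [161 ≡ 5 mod 39]
  = (39 / 5)    [QR: 5 ≡ 1 mod 4, sign kept]
  = (4 / 5)    [39 ≡ 4 mod 5]
  = (1 / 5)    [5 ≡ 5 mod 8 ⇒ (2 / 5)^2 = +1]
  = 1    [(1 / 5) = 1]
Second factor (5389 / 5147):
(5389 / 5147)
  = (242 / 5147)    [5389 ≡ 242 mod 5147]
  = -(121 / 5147)    [5147 ≡ 3 mod 8 ⇒ (2 / 5147) = -1]
  = -(5147 / 121)    [QR: 121 ≡ 1 mod 4, sign kept]
  = -(65 / 121)    [5147 ≡ 65 mod 121]
  = -(121 / 65)    [QR: 65 ≡ 1 mod 4, sign kept]
  = -(56 / 65)    [121 ≡ 56 mod 65]
  = -(7 / 65)    [65 ≡ 1 mod 8 ⇒ (2 / 65)^3 = +1]
  = -(65 / 7)    [QR: 65 ≡ 1 mod 4, sign kept]
  = -(2 / 7)    [65 ≡ 2 mod 7]
  = -(1 / 7)    [7 ≡ 7 mod 8 ⇒ (2 / 7) = +1]
  = -1    [(1 / 7) = 1]
Product: (1)·(-1) = -1.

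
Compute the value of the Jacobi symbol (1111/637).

(1111/637)
  = (474/637)    [1111 ≡ 474 mod 637]
  = -(237/637)    [637 ≡ 5 mod 8 ⇒ (2/637) = -1]
  = -(637/237)    [QR: 237 ≡ 1 mod 4, sign kept]
  = -(163/237)    [637 ≡ 163 mod 237]
  = -(237/163)    [QR: 237 ≡ 1 mod 4, sign kept]
  = -(74/163)    [237 ≡ 74 mod 163]
  = (37/163)    [163 ≡ 3 mod 8 ⇒ (2/163) = -1]
  = (163/37)    [QR: 37 ≡ 1 mod 4, sign kept]
  = (15/37)    [163 ≡ 15 mod 37]
  = (37/15)    [QR: 37 ≡ 1 mod 4, sign kept]
  = (7/15)    [37 ≡ 7 mod 15]
  = -(15/7)    [QR: both ≡ 3 mod 4, sign flips]
  = -(1/7)    [15 ≡ 1 mod 7]
  = -1    [(1/7) = 1]

-1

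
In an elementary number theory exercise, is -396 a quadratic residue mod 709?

yes

(-396/709)
  = (396/709)    [709 ≡ 1 mod 4 ⇒ (-1/709) = +1]
  = (99/709)    [709 ≡ 5 mod 8 ⇒ (2/709)^2 = +1]
  = (709/99)    [QR: 709 ≡ 1 mod 4, sign kept]
  = (16/99)    [709 ≡ 16 mod 99]
  = (1/99)    [99 ≡ 3 mod 8 ⇒ (2/99)^4 = +1]
  = 1    [(1/99) = 1]
(-396/709) = 1, and 709 is prime, so -396 is a quadratic residue mod 709.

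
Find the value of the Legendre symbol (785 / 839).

785 ≡ 1 (mod 4), so quadratic reciprocity gives (785 / 839) = (839 / 785). Reduce: 839 ≡ 54 (mod 785). Now have (54 / 785).
Factor out 2: 54 = 2·27. Since 785 ≡ 1 (mod 8), (2 / 785) = +1. Now have (27 / 785).
785 ≡ 1 (mod 4), so quadratic reciprocity gives (27 / 785) = (785 / 27). Reduce: 785 ≡ 2 (mod 27). Now have (2 / 27).
Factor out 2: 2 = 2. Since 27 ≡ 3 (mod 8), (2 / 27) = -1. Now have -(1 / 27).
(1 / 27) = 1. Collecting the sign factors: -1.

-1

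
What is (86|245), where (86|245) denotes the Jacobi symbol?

(86|245)
  = -(43|245)    [245 ≡ 5 mod 8 ⇒ (2|245) = -1]
  = -(245|43)    [QR: 245 ≡ 1 mod 4, sign kept]
  = -(30|43)    [245 ≡ 30 mod 43]
  = (15|43)    [43 ≡ 3 mod 8 ⇒ (2|43) = -1]
  = -(43|15)    [QR: both ≡ 3 mod 4, sign flips]
  = -(13|15)    [43 ≡ 13 mod 15]
  = -(15|13)    [QR: 13 ≡ 1 mod 4, sign kept]
  = -(2|13)    [15 ≡ 2 mod 13]
  = (1|13)    [13 ≡ 5 mod 8 ⇒ (2|13) = -1]
  = 1    [(1|13) = 1]

1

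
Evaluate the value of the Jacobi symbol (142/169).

(142/169)
  = (71/169)    [169 ≡ 1 mod 8 ⇒ (2/169) = +1]
  = (169/71)    [QR: 169 ≡ 1 mod 4, sign kept]
  = (27/71)    [169 ≡ 27 mod 71]
  = -(71/27)    [QR: both ≡ 3 mod 4, sign flips]
  = -(17/27)    [71 ≡ 17 mod 27]
  = -(27/17)    [QR: 17 ≡ 1 mod 4, sign kept]
  = -(10/17)    [27 ≡ 10 mod 17]
  = -(5/17)    [17 ≡ 1 mod 8 ⇒ (2/17) = +1]
  = -(17/5)    [QR: 5 ≡ 1 mod 4, sign kept]
  = -(2/5)    [17 ≡ 2 mod 5]
  = (1/5)    [5 ≡ 5 mod 8 ⇒ (2/5) = -1]
  = 1    [(1/5) = 1]

1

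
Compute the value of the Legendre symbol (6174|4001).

Reduce the numerator: 6174 ≡ 2173 (mod 4001), so (6174|4001) = (2173|4001).
2173 ≡ 1 (mod 4), so quadratic reciprocity gives (2173|4001) = (4001|2173). Reduce: 4001 ≡ 1828 (mod 2173). Now have (1828|2173).
Factor out 2: 1828 = 2^2·457. Since 2173 ≡ 5 (mod 8), (2|2173) = -1, and (2|2173)^2 = +1. Now have (457|2173).
457 ≡ 1 (mod 4), so quadratic reciprocity gives (457|2173) = (2173|457). Reduce: 2173 ≡ 345 (mod 457). Now have (345|457).
345 ≡ 1 (mod 4), so quadratic reciprocity gives (345|457) = (457|345). Reduce: 457 ≡ 112 (mod 345). Now have (112|345).
Factor out 2: 112 = 2^4·7. Since 345 ≡ 1 (mod 8), (2|345) = +1, and (2|345)^4 = +1. Now have (7|345).
345 ≡ 1 (mod 4), so quadratic reciprocity gives (7|345) = (345|7). Reduce: 345 ≡ 2 (mod 7). Now have (2|7).
Factor out 2: 2 = 2. Since 7 ≡ 7 (mod 8), (2|7) = +1. Now have (1|7).
(1|7) = 1. Collecting the sign factors: 1.

1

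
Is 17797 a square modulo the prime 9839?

(17797/9839)
  = (7958/9839)    [17797 ≡ 7958 mod 9839]
  = (3979/9839)    [9839 ≡ 7 mod 8 ⇒ (2/9839) = +1]
  = -(9839/3979)    [QR: both ≡ 3 mod 4, sign flips]
  = -(1881/3979)    [9839 ≡ 1881 mod 3979]
  = -(3979/1881)    [QR: 1881 ≡ 1 mod 4, sign kept]
  = -(217/1881)    [3979 ≡ 217 mod 1881]
  = -(1881/217)    [QR: 217 ≡ 1 mod 4, sign kept]
  = -(145/217)    [1881 ≡ 145 mod 217]
  = -(217/145)    [QR: 145 ≡ 1 mod 4, sign kept]
  = -(72/145)    [217 ≡ 72 mod 145]
  = -(9/145)    [145 ≡ 1 mod 8 ⇒ (2/145)^3 = +1]
  = -(145/9)    [QR: 9 ≡ 1 mod 4, sign kept]
  = -(1/9)    [145 ≡ 1 mod 9]
  = -1    [(1/9) = 1]
The Legendre symbol is -1, so x^2 ≡ 17797 (mod 9839) has no solution.

no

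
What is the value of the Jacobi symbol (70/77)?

0

(70/77)
  = -(35/77)    [77 ≡ 5 mod 8 ⇒ (2/77) = -1]
  = -(77/35)    [QR: 77 ≡ 1 mod 4, sign kept]
  = -(7/35)    [77 ≡ 7 mod 35]
  = (35/7)    [QR: both ≡ 3 mod 4, sign flips]
  = (0/7)    [35 ≡ 0 mod 7]
  = 0    [numerator 0, gcd > 1]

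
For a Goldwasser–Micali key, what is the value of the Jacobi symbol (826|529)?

1

Reduce the numerator: 826 ≡ 297 (mod 529), so (826|529) = (297|529).
297 ≡ 1 (mod 4), so quadratic reciprocity gives (297|529) = (529|297). Reduce: 529 ≡ 232 (mod 297). Now have (232|297).
Factor out 2: 232 = 2^3·29. Since 297 ≡ 1 (mod 8), (2|297) = +1, and (2|297)^3 = +1. Now have (29|297).
29 ≡ 1 (mod 4), so quadratic reciprocity gives (29|297) = (297|29). Reduce: 297 ≡ 7 (mod 29). Now have (7|29).
29 ≡ 1 (mod 4), so quadratic reciprocity gives (7|29) = (29|7). Reduce: 29 ≡ 1 (mod 7). Now have (1|7).
(1|7) = 1. Collecting the sign factors: 1.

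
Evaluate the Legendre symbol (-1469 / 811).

Pull out -1: (-1469 / 811) = (-1 / 811)·(1469 / 811). Since 811 ≡ 3 (mod 4), (-1 / 811) = -1. Now have -(1469 / 811).
Reduce the numerator: 1469 ≡ 658 (mod 811), so (1469 / 811) = (658 / 811).
Factor out 2: 658 = 2·329. Since 811 ≡ 3 (mod 8), (2 / 811) = -1. Now have (329 / 811).
329 ≡ 1 (mod 4), so quadratic reciprocity gives (329 / 811) = (811 / 329). Reduce: 811 ≡ 153 (mod 329). Now have (153 / 329).
153 ≡ 1 (mod 4), so quadratic reciprocity gives (153 / 329) = (329 / 153). Reduce: 329 ≡ 23 (mod 153). Now have (23 / 153).
153 ≡ 1 (mod 4), so quadratic reciprocity gives (23 / 153) = (153 / 23). Reduce: 153 ≡ 15 (mod 23). Now have (15 / 23).
Both 15 ≡ 3 and 23 ≡ 3 (mod 4), so reciprocity gives (15 / 23) = -(23 / 15). Reduce: 23 ≡ 8 (mod 15). Now have -(8 / 15).
Factor out 2: 8 = 2^3. Since 15 ≡ 7 (mod 8), (2 / 15) = +1, and (2 / 15)^3 = +1. Now have -(1 / 15).
(1 / 15) = 1. Collecting the sign factors: -1.

-1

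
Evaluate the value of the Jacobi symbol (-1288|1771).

0

(-1288|1771)
  = (483|1771)    [-1288 ≡ 483 mod 1771]
  = -(1771|483)    [QR: both ≡ 3 mod 4, sign flips]
  = -(322|483)    [1771 ≡ 322 mod 483]
  = (161|483)    [483 ≡ 3 mod 8 ⇒ (2|483) = -1]
  = (483|161)    [QR: 161 ≡ 1 mod 4, sign kept]
  = (0|161)    [483 ≡ 0 mod 161]
  = 0    [numerator 0, gcd > 1]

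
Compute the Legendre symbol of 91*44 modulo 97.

By multiplicativity, (91·44 / 97) = (91 / 97)·(44 / 97).
First factor (91 / 97):
(91 / 97)
  = (97 / 91)    [QR: 97 ≡ 1 mod 4, sign kept]
  = (6 / 91)    [97 ≡ 6 mod 91]
  = -(3 / 91)    [91 ≡ 3 mod 8 ⇒ (2 / 91) = -1]
  = (91 / 3)    [QR: both ≡ 3 mod 4, sign flips]
  = (1 / 3)    [91 ≡ 1 mod 3]
  = 1    [(1 / 3) = 1]
Second factor (44 / 97):
(44 / 97)
  = (11 / 97)    [97 ≡ 1 mod 8 ⇒ (2 / 97)^2 = +1]
  = (97 / 11)    [QR: 97 ≡ 1 mod 4, sign kept]
  = (9 / 11)    [97 ≡ 9 mod 11]
  = (11 / 9)    [QR: 9 ≡ 1 mod 4, sign kept]
  = (2 / 9)    [11 ≡ 2 mod 9]
  = (1 / 9)    [9 ≡ 1 mod 8 ⇒ (2 / 9) = +1]
  = 1    [(1 / 9) = 1]
Product: (1)·(1) = 1.

1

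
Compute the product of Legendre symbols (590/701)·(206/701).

-1

By multiplicativity, (590·206/701) = (590/701)·(206/701).
First factor (590/701):
(590/701)
  = -(295/701)    [701 ≡ 5 mod 8 ⇒ (2/701) = -1]
  = -(701/295)    [QR: 701 ≡ 1 mod 4, sign kept]
  = -(111/295)    [701 ≡ 111 mod 295]
  = (295/111)    [QR: both ≡ 3 mod 4, sign flips]
  = (73/111)    [295 ≡ 73 mod 111]
  = (111/73)    [QR: 73 ≡ 1 mod 4, sign kept]
  = (38/73)    [111 ≡ 38 mod 73]
  = (19/73)    [73 ≡ 1 mod 8 ⇒ (2/73) = +1]
  = (73/19)    [QR: 73 ≡ 1 mod 4, sign kept]
  = (16/19)    [73 ≡ 16 mod 19]
  = (1/19)    [19 ≡ 3 mod 8 ⇒ (2/19)^4 = +1]
  = 1    [(1/19) = 1]
Second factor (206/701):
(206/701)
  = -(103/701)    [701 ≡ 5 mod 8 ⇒ (2/701) = -1]
  = -(701/103)    [QR: 701 ≡ 1 mod 4, sign kept]
  = -(83/103)    [701 ≡ 83 mod 103]
  = (103/83)    [QR: both ≡ 3 mod 4, sign flips]
  = (20/83)    [103 ≡ 20 mod 83]
  = (5/83)    [83 ≡ 3 mod 8 ⇒ (2/83)^2 = +1]
  = (83/5)    [QR: 5 ≡ 1 mod 4, sign kept]
  = (3/5)    [83 ≡ 3 mod 5]
  = (5/3)    [QR: 5 ≡ 1 mod 4, sign kept]
  = (2/3)    [5 ≡ 2 mod 3]
  = -(1/3)    [3 ≡ 3 mod 8 ⇒ (2/3) = -1]
  = -1    [(1/3) = 1]
Product: (1)·(-1) = -1.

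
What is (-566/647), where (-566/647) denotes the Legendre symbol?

1

Reduce the numerator: -566 ≡ 81 (mod 647), so (-566/647) = (81/647).
81 ≡ 1 (mod 4), so quadratic reciprocity gives (81/647) = (647/81). Reduce: 647 ≡ 80 (mod 81). Now have (80/81).
Factor out 2: 80 = 2^4·5. Since 81 ≡ 1 (mod 8), (2/81) = +1, and (2/81)^4 = +1. Now have (5/81).
5 ≡ 1 (mod 4), so quadratic reciprocity gives (5/81) = (81/5). Reduce: 81 ≡ 1 (mod 5). Now have (1/5).
(1/5) = 1. Collecting the sign factors: 1.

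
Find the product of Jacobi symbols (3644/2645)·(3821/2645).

1

By multiplicativity, (3644·3821/2645) = (3644/2645)·(3821/2645).
First factor (3644/2645):
Reduce the numerator: 3644 ≡ 999 (mod 2645), so (3644/2645) = (999/2645).
2645 ≡ 1 (mod 4), so quadratic reciprocity gives (999/2645) = (2645/999). Reduce: 2645 ≡ 647 (mod 999). Now have (647/999).
Both 647 ≡ 3 and 999 ≡ 3 (mod 4), so reciprocity gives (647/999) = -(999/647). Reduce: 999 ≡ 352 (mod 647). Now have -(352/647).
Factor out 2: 352 = 2^5·11. Since 647 ≡ 7 (mod 8), (2/647) = +1, and (2/647)^5 = +1. Now have -(11/647).
Both 11 ≡ 3 and 647 ≡ 3 (mod 4), so reciprocity gives (11/647) = -(647/11). Reduce: 647 ≡ 9 (mod 11). Now have (9/11).
9 ≡ 1 (mod 4), so quadratic reciprocity gives (9/11) = (11/9). Reduce: 11 ≡ 2 (mod 9). Now have (2/9).
Factor out 2: 2 = 2. Since 9 ≡ 1 (mod 8), (2/9) = +1. Now have (1/9).
(1/9) = 1. Collecting the sign factors: 1.
Second factor (3821/2645):
Reduce the numerator: 3821 ≡ 1176 (mod 2645), so (3821/2645) = (1176/2645).
Factor out 2: 1176 = 2^3·147. Since 2645 ≡ 5 (mod 8), (2/2645) = -1, and (2/2645)^3 = -1. Now have -(147/2645).
2645 ≡ 1 (mod 4), so quadratic reciprocity gives (147/2645) = (2645/147). Reduce: 2645 ≡ 146 (mod 147). Now have -(146/147).
Factor out 2: 146 = 2·73. Since 147 ≡ 3 (mod 8), (2/147) = -1. Now have (73/147).
73 ≡ 1 (mod 4), so quadratic reciprocity gives (73/147) = (147/73). Reduce: 147 ≡ 1 (mod 73). Now have (1/73).
(1/73) = 1. Collecting the sign factors: 1.
Product: (1)·(1) = 1.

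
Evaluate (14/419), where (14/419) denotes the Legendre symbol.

(14/419)
  = -(7/419)    [419 ≡ 3 mod 8 ⇒ (2/419) = -1]
  = (419/7)    [QR: both ≡ 3 mod 4, sign flips]
  = (6/7)    [419 ≡ 6 mod 7]
  = (3/7)    [7 ≡ 7 mod 8 ⇒ (2/7) = +1]
  = -(7/3)    [QR: both ≡ 3 mod 4, sign flips]
  = -(1/3)    [7 ≡ 1 mod 3]
  = -1    [(1/3) = 1]

-1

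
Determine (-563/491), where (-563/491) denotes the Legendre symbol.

(-563/491)
  = (419/491)    [-563 ≡ 419 mod 491]
  = -(491/419)    [QR: both ≡ 3 mod 4, sign flips]
  = -(72/419)    [491 ≡ 72 mod 419]
  = (9/419)    [419 ≡ 3 mod 8 ⇒ (2/419)^3 = -1]
  = (419/9)    [QR: 9 ≡ 1 mod 4, sign kept]
  = (5/9)    [419 ≡ 5 mod 9]
  = (9/5)    [QR: 5 ≡ 1 mod 4, sign kept]
  = (4/5)    [9 ≡ 4 mod 5]
  = (1/5)    [5 ≡ 5 mod 8 ⇒ (2/5)^2 = +1]
  = 1    [(1/5) = 1]

1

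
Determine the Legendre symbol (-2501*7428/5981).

1

By multiplicativity, (-2501·7428/5981) = (-2501/5981)·(7428/5981).
First factor (-2501/5981):
Pull out -1: (-2501/5981) = (-1/5981)·(2501/5981). Since 5981 ≡ 1 (mod 4), (-1/5981) = +1. Now have (2501/5981).
2501 ≡ 1 (mod 4), so quadratic reciprocity gives (2501/5981) = (5981/2501). Reduce: 5981 ≡ 979 (mod 2501). Now have (979/2501).
2501 ≡ 1 (mod 4), so quadratic reciprocity gives (979/2501) = (2501/979). Reduce: 2501 ≡ 543 (mod 979). Now have (543/979).
Both 543 ≡ 3 and 979 ≡ 3 (mod 4), so reciprocity gives (543/979) = -(979/543). Reduce: 979 ≡ 436 (mod 543). Now have -(436/543).
Factor out 2: 436 = 2^2·109. Since 543 ≡ 7 (mod 8), (2/543) = +1, and (2/543)^2 = +1. Now have -(109/543).
109 ≡ 1 (mod 4), so quadratic reciprocity gives (109/543) = (543/109). Reduce: 543 ≡ 107 (mod 109). Now have -(107/109).
109 ≡ 1 (mod 4), so quadratic reciprocity gives (107/109) = (109/107). Reduce: 109 ≡ 2 (mod 107). Now have -(2/107).
Factor out 2: 2 = 2. Since 107 ≡ 3 (mod 8), (2/107) = -1. Now have (1/107).
(1/107) = 1. Collecting the sign factors: 1.
Second factor (7428/5981):
Reduce the numerator: 7428 ≡ 1447 (mod 5981), so (7428/5981) = (1447/5981).
5981 ≡ 1 (mod 4), so quadratic reciprocity gives (1447/5981) = (5981/1447). Reduce: 5981 ≡ 193 (mod 1447). Now have (193/1447).
193 ≡ 1 (mod 4), so quadratic reciprocity gives (193/1447) = (1447/193). Reduce: 1447 ≡ 96 (mod 193). Now have (96/193).
Factor out 2: 96 = 2^5·3. Since 193 ≡ 1 (mod 8), (2/193) = +1, and (2/193)^5 = +1. Now have (3/193).
193 ≡ 1 (mod 4), so quadratic reciprocity gives (3/193) = (193/3). Reduce: 193 ≡ 1 (mod 3). Now have (1/3).
(1/3) = 1. Collecting the sign factors: 1.
Product: (1)·(1) = 1.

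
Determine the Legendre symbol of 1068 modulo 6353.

(1068/6353)
  = (267/6353)    [6353 ≡ 1 mod 8 ⇒ (2/6353)^2 = +1]
  = (6353/267)    [QR: 6353 ≡ 1 mod 4, sign kept]
  = (212/267)    [6353 ≡ 212 mod 267]
  = (53/267)    [267 ≡ 3 mod 8 ⇒ (2/267)^2 = +1]
  = (267/53)    [QR: 53 ≡ 1 mod 4, sign kept]
  = (2/53)    [267 ≡ 2 mod 53]
  = -(1/53)    [53 ≡ 5 mod 8 ⇒ (2/53) = -1]
  = -1    [(1/53) = 1]

-1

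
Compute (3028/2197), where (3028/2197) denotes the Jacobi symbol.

1

(3028/2197)
  = (831/2197)    [3028 ≡ 831 mod 2197]
  = (2197/831)    [QR: 2197 ≡ 1 mod 4, sign kept]
  = (535/831)    [2197 ≡ 535 mod 831]
  = -(831/535)    [QR: both ≡ 3 mod 4, sign flips]
  = -(296/535)    [831 ≡ 296 mod 535]
  = -(37/535)    [535 ≡ 7 mod 8 ⇒ (2/535)^3 = +1]
  = -(535/37)    [QR: 37 ≡ 1 mod 4, sign kept]
  = -(17/37)    [535 ≡ 17 mod 37]
  = -(37/17)    [QR: 17 ≡ 1 mod 4, sign kept]
  = -(3/17)    [37 ≡ 3 mod 17]
  = -(17/3)    [QR: 17 ≡ 1 mod 4, sign kept]
  = -(2/3)    [17 ≡ 2 mod 3]
  = (1/3)    [3 ≡ 3 mod 8 ⇒ (2/3) = -1]
  = 1    [(1/3) = 1]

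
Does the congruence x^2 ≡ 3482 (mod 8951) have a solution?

yes

Factor out 2: 3482 = 2·1741. Since 8951 ≡ 7 (mod 8), (2/8951) = +1. Now have (1741/8951).
1741 ≡ 1 (mod 4), so quadratic reciprocity gives (1741/8951) = (8951/1741). Reduce: 8951 ≡ 246 (mod 1741). Now have (246/1741).
Factor out 2: 246 = 2·123. Since 1741 ≡ 5 (mod 8), (2/1741) = -1. Now have -(123/1741).
1741 ≡ 1 (mod 4), so quadratic reciprocity gives (123/1741) = (1741/123). Reduce: 1741 ≡ 19 (mod 123). Now have -(19/123).
Both 19 ≡ 3 and 123 ≡ 3 (mod 4), so reciprocity gives (19/123) = -(123/19). Reduce: 123 ≡ 9 (mod 19). Now have (9/19).
9 ≡ 1 (mod 4), so quadratic reciprocity gives (9/19) = (19/9). Reduce: 19 ≡ 1 (mod 9). Now have (1/9).
(1/9) = 1. Collecting the sign factors: 1.
The Legendre symbol is 1, so x^2 ≡ 3482 (mod 8951) has solution.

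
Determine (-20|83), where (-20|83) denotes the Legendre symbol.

1

(-20|83)
  = (63|83)    [-20 ≡ 63 mod 83]
  = -(83|63)    [QR: both ≡ 3 mod 4, sign flips]
  = -(20|63)    [83 ≡ 20 mod 63]
  = -(5|63)    [63 ≡ 7 mod 8 ⇒ (2|63)^2 = +1]
  = -(63|5)    [QR: 5 ≡ 1 mod 4, sign kept]
  = -(3|5)    [63 ≡ 3 mod 5]
  = -(5|3)    [QR: 5 ≡ 1 mod 4, sign kept]
  = -(2|3)    [5 ≡ 2 mod 3]
  = (1|3)    [3 ≡ 3 mod 8 ⇒ (2|3) = -1]
  = 1    [(1|3) = 1]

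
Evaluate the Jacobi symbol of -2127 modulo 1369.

Pull out -1: (-2127|1369) = (-1|1369)·(2127|1369). Since 1369 ≡ 1 (mod 4), (-1|1369) = +1. Now have (2127|1369).
Reduce the numerator: 2127 ≡ 758 (mod 1369), so (2127|1369) = (758|1369).
Factor out 2: 758 = 2·379. Since 1369 ≡ 1 (mod 8), (2|1369) = +1. Now have (379|1369).
1369 ≡ 1 (mod 4), so quadratic reciprocity gives (379|1369) = (1369|379). Reduce: 1369 ≡ 232 (mod 379). Now have (232|379).
Factor out 2: 232 = 2^3·29. Since 379 ≡ 3 (mod 8), (2|379) = -1, and (2|379)^3 = -1. Now have -(29|379).
29 ≡ 1 (mod 4), so quadratic reciprocity gives (29|379) = (379|29). Reduce: 379 ≡ 2 (mod 29). Now have -(2|29).
Factor out 2: 2 = 2. Since 29 ≡ 5 (mod 8), (2|29) = -1. Now have (1|29).
(1|29) = 1. Collecting the sign factors: 1.

1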